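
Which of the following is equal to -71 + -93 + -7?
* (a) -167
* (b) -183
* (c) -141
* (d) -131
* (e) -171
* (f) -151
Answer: e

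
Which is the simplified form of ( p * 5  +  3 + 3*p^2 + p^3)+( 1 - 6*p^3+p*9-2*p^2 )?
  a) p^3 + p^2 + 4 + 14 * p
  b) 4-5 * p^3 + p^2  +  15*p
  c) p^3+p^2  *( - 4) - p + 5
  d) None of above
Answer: d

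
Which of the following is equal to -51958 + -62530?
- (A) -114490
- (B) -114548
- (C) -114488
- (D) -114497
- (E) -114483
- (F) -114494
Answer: C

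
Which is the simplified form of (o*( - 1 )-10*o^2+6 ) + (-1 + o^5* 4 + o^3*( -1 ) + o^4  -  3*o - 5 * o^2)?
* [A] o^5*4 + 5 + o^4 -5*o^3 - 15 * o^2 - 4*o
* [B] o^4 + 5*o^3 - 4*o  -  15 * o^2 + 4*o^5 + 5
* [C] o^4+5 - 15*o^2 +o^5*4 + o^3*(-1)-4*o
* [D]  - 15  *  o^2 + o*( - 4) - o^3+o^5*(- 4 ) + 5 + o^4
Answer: C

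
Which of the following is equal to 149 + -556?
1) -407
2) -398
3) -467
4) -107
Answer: 1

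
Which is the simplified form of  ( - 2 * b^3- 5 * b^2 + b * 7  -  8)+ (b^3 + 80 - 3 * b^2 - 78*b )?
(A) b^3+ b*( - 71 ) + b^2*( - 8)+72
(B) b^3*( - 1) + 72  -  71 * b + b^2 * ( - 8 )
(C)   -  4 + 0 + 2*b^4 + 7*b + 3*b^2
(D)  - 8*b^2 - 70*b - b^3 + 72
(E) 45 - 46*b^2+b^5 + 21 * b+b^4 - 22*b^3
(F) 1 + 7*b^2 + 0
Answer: B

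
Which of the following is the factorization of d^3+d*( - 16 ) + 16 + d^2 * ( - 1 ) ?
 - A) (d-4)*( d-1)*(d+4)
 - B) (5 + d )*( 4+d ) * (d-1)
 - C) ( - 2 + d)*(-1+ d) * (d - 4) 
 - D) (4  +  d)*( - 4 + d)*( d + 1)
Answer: A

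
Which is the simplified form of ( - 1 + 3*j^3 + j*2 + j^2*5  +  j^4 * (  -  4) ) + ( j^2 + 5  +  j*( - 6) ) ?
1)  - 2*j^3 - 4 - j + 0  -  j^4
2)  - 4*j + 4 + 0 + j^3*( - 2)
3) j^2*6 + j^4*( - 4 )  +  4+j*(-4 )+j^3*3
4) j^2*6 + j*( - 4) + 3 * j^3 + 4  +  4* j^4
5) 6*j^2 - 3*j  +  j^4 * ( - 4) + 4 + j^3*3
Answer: 3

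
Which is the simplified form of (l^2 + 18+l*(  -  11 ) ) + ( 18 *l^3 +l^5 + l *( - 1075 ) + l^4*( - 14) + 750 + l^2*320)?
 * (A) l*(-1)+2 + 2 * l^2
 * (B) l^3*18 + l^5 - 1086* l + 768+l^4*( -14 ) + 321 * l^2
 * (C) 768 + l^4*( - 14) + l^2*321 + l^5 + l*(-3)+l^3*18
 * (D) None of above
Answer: B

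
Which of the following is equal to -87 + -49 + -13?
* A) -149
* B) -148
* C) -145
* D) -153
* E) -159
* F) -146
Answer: A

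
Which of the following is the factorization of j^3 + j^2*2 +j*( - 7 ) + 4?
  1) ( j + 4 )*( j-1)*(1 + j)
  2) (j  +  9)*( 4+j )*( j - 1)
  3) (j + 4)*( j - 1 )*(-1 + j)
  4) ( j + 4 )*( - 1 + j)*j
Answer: 3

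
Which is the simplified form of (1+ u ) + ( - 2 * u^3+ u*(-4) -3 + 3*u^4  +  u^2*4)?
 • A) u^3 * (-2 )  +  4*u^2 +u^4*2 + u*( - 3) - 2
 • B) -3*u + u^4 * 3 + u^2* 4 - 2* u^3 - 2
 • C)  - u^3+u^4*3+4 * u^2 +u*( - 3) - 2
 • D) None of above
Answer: B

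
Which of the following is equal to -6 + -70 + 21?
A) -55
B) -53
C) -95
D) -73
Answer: A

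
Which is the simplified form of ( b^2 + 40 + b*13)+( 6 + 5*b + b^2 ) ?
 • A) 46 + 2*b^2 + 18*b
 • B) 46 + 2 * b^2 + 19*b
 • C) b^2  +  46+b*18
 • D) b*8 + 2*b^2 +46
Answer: A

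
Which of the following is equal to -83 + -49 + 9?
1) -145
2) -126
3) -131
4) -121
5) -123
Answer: 5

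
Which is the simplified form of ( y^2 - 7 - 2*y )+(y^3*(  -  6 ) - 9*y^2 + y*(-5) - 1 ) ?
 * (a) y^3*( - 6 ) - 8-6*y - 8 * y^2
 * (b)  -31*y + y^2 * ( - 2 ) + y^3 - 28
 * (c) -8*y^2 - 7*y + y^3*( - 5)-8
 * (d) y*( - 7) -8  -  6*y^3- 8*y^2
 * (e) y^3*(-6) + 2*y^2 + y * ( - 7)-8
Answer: d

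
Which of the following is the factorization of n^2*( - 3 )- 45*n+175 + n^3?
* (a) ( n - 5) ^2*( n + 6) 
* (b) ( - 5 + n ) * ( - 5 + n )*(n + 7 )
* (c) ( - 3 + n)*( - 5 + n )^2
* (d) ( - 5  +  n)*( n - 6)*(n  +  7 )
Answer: b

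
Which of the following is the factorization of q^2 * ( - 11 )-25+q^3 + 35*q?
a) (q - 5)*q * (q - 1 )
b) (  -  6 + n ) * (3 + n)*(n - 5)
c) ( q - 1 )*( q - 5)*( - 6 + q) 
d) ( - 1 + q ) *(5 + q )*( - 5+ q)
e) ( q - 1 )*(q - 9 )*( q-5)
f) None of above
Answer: f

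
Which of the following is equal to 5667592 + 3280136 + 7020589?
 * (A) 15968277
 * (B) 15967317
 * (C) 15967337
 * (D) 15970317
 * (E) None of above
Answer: E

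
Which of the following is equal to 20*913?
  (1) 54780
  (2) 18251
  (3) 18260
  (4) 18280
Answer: 3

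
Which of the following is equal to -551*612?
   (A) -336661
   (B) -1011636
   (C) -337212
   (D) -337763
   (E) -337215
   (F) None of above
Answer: C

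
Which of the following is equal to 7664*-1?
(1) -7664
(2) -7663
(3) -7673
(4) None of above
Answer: 1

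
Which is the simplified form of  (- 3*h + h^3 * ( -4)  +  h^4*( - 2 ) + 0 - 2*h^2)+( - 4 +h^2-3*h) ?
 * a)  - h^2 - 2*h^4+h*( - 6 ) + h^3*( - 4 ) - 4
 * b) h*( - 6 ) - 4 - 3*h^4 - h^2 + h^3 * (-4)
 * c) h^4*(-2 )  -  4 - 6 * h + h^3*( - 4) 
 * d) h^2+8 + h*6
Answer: a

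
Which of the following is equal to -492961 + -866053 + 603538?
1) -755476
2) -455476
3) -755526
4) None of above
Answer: 1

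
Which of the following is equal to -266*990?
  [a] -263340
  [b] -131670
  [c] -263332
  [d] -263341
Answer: a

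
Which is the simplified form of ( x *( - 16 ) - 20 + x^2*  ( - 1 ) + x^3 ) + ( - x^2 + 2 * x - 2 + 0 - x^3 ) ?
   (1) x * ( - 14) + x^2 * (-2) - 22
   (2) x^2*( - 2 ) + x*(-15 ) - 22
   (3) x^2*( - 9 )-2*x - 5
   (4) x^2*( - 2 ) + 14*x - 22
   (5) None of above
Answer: 1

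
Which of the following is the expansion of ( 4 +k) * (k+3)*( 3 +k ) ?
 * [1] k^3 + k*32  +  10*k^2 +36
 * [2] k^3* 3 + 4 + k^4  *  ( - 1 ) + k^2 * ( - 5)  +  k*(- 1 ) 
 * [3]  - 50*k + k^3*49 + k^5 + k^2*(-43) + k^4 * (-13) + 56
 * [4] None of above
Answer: 4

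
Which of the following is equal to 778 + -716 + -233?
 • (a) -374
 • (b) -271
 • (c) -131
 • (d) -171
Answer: d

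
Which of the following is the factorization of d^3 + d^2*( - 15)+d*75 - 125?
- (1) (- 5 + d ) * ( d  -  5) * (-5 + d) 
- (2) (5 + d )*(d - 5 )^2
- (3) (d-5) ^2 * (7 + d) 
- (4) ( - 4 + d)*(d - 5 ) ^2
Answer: 1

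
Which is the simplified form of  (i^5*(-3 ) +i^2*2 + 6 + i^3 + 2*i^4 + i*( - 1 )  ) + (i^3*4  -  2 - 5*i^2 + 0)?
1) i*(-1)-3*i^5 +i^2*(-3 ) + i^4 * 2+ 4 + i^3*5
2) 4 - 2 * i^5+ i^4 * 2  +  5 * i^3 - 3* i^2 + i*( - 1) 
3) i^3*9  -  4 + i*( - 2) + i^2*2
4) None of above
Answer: 1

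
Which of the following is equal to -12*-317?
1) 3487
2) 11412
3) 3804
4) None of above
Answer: 3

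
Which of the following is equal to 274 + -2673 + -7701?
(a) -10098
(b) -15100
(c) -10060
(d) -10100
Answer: d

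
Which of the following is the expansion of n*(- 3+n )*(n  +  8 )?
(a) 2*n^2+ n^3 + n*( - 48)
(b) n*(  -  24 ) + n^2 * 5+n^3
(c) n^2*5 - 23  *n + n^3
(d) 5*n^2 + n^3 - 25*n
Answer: b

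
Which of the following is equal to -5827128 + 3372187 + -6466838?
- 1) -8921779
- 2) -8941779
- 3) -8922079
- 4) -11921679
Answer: 1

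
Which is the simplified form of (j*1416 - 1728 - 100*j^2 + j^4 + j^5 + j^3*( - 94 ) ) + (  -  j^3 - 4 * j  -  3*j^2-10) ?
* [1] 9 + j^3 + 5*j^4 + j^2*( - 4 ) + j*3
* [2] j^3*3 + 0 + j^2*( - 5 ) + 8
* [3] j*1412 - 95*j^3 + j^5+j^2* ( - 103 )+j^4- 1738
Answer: 3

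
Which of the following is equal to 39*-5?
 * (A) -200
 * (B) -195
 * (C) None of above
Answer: B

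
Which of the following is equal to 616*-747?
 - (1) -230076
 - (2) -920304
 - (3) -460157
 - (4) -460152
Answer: 4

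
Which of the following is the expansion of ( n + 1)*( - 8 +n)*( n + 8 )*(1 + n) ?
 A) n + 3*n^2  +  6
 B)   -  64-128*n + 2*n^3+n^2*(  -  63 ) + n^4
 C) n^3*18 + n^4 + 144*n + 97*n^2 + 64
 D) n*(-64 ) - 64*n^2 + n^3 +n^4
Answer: B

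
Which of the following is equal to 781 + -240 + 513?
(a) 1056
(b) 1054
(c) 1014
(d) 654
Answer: b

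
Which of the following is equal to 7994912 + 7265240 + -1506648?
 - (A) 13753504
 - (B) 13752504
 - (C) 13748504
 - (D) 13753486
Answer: A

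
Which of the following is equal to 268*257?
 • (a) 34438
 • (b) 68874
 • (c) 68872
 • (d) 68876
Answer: d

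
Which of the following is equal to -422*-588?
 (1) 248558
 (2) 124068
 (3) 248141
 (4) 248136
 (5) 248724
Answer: 4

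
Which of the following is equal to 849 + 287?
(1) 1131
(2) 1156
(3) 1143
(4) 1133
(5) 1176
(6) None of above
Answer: 6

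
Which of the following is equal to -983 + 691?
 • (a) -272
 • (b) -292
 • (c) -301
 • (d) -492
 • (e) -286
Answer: b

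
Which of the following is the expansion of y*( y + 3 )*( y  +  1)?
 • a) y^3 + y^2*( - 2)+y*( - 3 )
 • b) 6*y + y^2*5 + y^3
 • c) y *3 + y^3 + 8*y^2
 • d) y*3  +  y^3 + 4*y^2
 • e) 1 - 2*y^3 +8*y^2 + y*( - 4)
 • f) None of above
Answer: d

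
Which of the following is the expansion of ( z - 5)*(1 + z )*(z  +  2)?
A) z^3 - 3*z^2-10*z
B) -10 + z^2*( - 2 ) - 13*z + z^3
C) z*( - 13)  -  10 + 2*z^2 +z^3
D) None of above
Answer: B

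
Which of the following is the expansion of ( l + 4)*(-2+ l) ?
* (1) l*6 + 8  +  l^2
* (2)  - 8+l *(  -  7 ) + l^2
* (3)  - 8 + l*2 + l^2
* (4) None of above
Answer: 3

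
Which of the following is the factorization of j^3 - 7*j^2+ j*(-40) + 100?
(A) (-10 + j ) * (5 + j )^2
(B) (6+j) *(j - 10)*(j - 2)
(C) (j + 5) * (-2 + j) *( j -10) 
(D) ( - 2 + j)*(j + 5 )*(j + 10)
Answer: C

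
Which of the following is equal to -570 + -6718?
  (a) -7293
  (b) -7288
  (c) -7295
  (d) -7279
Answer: b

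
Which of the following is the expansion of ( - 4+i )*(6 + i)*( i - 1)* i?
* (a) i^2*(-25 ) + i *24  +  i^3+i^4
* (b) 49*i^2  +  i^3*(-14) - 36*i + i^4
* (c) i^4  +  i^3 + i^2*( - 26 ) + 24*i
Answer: c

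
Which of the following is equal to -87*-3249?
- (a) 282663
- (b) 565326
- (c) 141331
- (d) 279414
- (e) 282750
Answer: a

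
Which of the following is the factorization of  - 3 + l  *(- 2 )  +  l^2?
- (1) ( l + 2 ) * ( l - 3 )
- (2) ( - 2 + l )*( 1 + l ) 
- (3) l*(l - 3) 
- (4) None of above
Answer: 4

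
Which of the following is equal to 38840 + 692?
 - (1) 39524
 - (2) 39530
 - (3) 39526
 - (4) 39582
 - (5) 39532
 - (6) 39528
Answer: 5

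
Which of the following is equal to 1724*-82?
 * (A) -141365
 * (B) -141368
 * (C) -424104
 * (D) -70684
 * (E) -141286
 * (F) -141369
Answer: B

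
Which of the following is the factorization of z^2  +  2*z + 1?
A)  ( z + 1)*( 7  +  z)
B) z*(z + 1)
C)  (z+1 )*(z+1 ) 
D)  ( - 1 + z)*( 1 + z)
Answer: C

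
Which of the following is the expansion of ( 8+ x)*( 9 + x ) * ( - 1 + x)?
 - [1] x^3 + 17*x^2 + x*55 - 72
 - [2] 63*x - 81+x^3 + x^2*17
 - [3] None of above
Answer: 3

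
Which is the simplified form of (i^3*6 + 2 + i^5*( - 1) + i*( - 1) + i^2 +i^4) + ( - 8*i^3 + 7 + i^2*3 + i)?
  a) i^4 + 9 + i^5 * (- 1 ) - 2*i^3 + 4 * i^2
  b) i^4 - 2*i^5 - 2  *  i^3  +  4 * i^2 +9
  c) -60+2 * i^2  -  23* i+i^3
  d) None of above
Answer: a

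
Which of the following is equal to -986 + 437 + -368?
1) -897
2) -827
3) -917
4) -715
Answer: 3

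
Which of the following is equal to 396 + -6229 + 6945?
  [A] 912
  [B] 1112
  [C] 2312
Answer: B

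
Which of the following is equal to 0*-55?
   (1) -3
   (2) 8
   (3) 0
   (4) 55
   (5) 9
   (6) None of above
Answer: 3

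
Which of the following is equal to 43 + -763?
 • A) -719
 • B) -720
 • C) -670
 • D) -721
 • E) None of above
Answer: B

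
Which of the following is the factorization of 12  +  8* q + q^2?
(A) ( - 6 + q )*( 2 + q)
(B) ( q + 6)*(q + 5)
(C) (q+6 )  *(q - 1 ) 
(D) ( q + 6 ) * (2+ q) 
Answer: D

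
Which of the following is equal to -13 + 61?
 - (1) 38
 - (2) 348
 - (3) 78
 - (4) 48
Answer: 4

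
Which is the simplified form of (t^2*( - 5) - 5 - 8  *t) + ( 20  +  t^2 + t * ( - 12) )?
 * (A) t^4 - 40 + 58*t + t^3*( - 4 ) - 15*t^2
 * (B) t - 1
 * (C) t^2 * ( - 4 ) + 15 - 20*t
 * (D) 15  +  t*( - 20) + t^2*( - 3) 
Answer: C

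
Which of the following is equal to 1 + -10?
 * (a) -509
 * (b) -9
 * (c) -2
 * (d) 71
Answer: b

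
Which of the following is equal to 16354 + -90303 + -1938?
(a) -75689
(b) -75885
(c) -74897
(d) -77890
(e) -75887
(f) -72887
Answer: e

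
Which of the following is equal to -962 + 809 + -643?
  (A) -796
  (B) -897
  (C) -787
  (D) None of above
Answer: A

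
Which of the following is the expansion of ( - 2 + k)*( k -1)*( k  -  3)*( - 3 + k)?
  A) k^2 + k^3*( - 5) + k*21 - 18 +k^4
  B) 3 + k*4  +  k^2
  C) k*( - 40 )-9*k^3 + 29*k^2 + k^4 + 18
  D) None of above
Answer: D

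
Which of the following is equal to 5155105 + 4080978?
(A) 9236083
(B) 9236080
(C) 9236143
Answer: A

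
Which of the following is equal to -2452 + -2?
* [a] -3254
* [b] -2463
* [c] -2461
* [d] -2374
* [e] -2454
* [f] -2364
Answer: e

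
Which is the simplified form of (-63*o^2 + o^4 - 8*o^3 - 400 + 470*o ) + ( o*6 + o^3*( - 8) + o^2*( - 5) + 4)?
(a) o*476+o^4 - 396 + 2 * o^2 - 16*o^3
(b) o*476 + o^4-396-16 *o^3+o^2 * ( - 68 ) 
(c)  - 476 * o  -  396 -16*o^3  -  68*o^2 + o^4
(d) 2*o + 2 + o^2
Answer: b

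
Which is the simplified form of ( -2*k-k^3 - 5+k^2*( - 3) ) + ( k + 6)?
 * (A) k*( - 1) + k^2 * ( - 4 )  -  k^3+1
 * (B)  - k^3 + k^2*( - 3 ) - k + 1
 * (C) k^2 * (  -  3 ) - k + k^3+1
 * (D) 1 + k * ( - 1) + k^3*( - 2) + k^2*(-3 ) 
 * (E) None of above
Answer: B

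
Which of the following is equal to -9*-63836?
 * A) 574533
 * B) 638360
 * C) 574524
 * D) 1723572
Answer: C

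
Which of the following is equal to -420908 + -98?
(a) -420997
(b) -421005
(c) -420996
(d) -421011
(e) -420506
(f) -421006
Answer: f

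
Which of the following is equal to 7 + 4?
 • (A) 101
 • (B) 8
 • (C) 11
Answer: C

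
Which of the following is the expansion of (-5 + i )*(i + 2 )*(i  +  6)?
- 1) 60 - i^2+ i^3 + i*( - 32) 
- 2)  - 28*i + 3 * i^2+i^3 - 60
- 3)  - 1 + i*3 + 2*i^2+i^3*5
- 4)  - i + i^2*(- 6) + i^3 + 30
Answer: 2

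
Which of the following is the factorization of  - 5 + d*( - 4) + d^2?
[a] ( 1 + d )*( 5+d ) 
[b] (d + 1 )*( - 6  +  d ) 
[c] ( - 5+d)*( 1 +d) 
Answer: c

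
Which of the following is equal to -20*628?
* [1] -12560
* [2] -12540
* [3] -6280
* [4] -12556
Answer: 1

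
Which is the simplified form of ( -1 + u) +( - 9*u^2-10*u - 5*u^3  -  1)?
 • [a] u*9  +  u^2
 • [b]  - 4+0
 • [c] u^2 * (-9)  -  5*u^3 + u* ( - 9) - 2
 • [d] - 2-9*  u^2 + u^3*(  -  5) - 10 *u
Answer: c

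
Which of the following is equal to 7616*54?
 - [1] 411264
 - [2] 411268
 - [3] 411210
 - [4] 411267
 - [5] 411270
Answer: 1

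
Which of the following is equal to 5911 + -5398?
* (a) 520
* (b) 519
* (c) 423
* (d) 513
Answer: d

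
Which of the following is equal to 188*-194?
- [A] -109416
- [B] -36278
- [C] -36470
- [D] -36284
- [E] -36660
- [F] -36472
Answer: F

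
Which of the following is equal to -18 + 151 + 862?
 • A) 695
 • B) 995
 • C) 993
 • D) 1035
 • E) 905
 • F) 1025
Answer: B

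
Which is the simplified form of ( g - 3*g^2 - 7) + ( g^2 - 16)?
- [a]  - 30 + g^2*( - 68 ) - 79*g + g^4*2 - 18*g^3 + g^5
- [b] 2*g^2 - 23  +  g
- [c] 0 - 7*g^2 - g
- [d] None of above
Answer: d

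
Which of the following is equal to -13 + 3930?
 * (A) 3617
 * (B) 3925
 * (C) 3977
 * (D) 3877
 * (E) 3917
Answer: E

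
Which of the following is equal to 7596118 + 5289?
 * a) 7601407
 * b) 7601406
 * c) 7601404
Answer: a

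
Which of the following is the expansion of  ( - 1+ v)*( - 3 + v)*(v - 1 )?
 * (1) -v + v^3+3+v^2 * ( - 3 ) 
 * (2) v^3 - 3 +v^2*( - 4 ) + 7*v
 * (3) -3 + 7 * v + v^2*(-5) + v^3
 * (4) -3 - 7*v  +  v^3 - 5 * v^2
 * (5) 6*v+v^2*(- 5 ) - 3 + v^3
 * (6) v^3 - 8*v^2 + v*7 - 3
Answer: 3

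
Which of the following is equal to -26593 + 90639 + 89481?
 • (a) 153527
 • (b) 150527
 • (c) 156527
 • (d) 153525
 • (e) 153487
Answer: a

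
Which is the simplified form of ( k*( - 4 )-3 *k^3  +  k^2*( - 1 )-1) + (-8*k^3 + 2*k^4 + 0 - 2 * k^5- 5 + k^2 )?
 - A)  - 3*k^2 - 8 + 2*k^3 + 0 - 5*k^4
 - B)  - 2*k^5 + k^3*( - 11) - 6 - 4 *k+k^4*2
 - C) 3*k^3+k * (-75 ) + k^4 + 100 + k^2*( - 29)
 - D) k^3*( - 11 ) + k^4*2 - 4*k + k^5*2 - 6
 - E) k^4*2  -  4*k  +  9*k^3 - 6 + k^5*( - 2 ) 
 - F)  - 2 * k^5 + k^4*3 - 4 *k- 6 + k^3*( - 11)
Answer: B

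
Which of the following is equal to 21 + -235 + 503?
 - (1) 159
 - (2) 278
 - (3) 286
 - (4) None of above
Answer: 4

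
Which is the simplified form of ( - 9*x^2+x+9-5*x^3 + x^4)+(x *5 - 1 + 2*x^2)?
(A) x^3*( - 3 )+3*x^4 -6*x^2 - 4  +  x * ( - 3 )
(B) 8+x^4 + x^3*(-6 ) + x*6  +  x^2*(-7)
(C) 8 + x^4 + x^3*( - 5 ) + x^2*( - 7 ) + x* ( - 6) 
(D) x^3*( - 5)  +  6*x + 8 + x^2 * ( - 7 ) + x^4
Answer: D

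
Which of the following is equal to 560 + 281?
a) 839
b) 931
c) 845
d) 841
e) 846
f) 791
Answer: d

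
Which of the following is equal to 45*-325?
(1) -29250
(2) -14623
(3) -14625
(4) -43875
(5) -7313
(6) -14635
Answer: 3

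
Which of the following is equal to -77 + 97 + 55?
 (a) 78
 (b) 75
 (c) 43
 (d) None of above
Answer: b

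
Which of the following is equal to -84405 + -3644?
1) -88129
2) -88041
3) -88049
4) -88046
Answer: 3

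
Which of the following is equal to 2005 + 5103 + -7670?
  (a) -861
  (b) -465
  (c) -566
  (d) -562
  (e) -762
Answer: d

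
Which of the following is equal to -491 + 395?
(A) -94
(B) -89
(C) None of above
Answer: C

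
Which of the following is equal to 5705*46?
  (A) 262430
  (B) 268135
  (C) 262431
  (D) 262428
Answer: A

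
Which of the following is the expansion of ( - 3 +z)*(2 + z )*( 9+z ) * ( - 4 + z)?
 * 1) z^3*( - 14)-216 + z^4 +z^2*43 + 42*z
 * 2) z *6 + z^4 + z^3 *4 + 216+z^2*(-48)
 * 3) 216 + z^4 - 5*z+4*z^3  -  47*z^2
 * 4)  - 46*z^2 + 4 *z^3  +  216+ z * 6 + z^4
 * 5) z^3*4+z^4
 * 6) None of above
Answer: 6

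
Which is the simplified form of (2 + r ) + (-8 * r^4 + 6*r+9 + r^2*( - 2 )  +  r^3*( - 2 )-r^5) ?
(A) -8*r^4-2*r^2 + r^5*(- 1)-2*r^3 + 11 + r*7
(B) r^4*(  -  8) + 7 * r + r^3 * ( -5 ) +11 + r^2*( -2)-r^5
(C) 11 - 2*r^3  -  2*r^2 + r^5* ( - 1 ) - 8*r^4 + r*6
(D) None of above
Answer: A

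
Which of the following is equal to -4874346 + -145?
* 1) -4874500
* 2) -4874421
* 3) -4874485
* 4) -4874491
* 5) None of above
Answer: 4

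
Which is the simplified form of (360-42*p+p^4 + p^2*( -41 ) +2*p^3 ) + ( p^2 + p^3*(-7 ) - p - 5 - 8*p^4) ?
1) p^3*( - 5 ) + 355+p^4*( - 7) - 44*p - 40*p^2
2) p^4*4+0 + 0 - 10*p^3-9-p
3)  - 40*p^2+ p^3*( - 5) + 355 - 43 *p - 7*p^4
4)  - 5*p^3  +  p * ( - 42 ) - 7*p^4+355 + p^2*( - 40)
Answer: 3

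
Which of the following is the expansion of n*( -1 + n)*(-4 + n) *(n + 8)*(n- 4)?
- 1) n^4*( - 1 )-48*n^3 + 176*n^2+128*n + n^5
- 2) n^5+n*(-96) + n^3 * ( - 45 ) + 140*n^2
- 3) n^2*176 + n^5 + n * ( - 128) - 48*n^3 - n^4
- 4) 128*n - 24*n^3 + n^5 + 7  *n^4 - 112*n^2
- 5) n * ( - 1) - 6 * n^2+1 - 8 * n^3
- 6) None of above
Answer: 3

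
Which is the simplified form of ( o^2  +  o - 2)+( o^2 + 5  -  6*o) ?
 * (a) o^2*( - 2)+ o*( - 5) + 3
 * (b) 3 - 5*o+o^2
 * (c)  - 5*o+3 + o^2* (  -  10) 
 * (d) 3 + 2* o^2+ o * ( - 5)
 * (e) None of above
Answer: d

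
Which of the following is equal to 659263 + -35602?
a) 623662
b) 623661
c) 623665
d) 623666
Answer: b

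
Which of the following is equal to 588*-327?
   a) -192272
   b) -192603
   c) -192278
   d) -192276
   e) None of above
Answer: d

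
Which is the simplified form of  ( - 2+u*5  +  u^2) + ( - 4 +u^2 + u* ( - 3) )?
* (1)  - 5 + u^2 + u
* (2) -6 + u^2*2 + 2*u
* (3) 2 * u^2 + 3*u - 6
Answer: 2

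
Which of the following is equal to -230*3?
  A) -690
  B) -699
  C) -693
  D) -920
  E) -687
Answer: A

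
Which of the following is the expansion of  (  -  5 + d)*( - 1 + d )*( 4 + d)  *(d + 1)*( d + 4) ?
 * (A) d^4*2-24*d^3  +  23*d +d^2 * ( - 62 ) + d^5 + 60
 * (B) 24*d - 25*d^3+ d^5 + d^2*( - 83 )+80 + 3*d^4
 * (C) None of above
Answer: B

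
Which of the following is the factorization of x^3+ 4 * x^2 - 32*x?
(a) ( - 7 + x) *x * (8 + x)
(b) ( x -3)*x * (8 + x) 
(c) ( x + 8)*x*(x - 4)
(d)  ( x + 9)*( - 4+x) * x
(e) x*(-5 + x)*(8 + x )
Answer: c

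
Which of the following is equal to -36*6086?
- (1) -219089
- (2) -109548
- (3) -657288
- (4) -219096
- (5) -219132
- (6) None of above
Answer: 4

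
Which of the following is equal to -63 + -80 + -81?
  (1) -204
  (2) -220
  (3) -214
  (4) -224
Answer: 4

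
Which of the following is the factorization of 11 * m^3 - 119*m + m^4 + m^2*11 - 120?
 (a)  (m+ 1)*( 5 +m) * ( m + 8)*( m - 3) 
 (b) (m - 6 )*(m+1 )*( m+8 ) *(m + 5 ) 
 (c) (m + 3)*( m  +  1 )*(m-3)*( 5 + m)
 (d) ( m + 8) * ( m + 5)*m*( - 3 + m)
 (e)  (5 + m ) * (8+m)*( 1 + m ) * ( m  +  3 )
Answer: a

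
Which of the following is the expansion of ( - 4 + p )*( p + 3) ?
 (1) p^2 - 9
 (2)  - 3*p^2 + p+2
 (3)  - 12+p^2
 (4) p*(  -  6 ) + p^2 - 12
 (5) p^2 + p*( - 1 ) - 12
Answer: 5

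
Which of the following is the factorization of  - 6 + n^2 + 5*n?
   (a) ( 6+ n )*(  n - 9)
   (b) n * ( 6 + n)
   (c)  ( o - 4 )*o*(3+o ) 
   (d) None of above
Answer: d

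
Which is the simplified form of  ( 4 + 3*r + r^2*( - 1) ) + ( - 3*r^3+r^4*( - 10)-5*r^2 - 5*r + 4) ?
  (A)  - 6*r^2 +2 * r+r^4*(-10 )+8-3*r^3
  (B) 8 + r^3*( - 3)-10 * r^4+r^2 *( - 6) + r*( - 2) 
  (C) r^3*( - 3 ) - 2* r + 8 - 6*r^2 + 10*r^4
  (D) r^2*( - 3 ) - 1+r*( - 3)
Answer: B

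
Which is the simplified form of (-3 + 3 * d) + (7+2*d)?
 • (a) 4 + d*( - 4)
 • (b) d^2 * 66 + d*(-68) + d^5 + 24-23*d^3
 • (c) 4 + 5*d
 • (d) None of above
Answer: c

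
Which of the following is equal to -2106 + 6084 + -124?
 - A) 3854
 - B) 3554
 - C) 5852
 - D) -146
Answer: A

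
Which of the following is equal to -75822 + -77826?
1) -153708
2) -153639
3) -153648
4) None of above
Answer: 3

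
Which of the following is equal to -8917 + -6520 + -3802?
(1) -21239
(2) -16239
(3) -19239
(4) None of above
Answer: 3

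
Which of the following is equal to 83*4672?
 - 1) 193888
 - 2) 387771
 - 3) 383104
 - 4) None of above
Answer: 4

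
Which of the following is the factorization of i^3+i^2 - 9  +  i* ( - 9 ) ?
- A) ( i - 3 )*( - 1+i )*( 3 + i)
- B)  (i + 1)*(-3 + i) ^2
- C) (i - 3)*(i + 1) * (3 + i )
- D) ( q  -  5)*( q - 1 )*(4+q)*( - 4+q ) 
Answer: C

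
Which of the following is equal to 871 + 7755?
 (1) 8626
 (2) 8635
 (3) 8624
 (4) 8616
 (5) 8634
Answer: 1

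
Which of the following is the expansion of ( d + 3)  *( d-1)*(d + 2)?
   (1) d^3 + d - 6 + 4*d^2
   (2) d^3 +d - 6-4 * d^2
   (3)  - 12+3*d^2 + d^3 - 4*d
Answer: 1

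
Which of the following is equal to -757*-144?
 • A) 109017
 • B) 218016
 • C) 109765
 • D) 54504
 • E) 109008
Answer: E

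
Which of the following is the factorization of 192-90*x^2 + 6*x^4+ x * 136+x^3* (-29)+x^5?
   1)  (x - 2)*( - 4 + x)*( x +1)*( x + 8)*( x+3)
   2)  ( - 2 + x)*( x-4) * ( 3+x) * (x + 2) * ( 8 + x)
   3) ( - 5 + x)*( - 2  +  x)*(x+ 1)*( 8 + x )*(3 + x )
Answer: 1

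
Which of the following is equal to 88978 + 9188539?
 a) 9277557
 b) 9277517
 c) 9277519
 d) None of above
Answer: b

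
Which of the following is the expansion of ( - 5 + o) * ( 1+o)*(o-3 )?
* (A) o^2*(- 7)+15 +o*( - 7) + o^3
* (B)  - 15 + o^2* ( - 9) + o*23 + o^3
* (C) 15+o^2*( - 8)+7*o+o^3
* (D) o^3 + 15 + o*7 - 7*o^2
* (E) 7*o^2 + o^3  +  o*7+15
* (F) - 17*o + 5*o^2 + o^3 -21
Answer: D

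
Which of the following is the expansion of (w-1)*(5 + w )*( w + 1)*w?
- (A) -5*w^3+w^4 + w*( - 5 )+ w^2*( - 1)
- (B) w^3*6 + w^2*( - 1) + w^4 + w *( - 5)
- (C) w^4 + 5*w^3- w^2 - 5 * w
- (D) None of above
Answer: C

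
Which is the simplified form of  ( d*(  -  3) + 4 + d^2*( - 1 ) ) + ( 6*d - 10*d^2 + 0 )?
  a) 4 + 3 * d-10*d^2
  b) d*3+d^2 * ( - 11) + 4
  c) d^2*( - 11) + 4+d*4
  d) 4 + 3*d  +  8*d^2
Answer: b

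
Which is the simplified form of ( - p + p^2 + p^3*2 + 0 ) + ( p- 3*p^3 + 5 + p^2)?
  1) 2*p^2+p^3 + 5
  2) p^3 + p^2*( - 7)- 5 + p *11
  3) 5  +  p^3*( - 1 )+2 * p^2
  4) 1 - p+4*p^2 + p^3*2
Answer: 3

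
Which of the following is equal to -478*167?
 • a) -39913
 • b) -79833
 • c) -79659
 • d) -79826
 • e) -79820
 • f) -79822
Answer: d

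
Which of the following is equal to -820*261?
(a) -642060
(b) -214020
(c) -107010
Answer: b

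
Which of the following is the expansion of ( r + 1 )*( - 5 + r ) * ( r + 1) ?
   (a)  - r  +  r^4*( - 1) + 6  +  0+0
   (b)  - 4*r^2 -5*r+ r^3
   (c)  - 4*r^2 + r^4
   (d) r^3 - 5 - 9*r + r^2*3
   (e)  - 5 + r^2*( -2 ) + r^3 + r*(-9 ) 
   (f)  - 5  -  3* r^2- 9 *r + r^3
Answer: f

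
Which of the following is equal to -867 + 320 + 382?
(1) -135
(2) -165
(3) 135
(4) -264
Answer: 2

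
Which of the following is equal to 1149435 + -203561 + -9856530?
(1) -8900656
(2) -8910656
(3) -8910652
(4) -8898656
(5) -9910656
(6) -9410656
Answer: 2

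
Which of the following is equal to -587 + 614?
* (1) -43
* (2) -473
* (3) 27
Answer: 3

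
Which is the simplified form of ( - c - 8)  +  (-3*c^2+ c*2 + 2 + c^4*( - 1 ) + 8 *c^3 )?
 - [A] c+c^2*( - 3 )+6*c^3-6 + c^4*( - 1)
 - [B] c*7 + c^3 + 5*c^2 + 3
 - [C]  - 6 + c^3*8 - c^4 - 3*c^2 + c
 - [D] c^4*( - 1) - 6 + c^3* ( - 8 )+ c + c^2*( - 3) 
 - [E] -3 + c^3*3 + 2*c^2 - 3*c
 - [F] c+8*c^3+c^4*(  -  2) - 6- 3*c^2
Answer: C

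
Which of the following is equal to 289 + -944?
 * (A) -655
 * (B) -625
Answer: A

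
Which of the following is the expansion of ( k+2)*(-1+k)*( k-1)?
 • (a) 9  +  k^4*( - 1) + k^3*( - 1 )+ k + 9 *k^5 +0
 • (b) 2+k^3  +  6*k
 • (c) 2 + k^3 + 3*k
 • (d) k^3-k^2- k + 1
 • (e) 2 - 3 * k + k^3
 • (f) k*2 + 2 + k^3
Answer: e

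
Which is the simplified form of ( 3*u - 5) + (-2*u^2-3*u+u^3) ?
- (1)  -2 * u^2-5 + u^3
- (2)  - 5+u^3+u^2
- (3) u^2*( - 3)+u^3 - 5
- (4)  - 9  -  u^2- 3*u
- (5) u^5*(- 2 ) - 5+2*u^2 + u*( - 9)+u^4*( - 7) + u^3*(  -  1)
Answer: 1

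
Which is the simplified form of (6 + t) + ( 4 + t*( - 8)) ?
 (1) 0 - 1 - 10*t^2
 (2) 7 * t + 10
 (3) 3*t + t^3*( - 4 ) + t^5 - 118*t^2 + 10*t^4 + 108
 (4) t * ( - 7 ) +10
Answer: 4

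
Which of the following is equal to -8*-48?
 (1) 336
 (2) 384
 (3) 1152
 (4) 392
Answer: 2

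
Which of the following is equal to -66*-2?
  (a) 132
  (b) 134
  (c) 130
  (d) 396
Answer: a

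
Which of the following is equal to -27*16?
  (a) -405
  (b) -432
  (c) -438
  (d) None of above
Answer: b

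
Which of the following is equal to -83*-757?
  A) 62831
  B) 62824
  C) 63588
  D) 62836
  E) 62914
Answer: A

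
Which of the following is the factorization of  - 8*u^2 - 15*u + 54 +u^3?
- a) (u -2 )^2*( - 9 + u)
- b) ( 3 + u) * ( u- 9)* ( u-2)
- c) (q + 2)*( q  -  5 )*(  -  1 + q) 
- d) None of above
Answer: b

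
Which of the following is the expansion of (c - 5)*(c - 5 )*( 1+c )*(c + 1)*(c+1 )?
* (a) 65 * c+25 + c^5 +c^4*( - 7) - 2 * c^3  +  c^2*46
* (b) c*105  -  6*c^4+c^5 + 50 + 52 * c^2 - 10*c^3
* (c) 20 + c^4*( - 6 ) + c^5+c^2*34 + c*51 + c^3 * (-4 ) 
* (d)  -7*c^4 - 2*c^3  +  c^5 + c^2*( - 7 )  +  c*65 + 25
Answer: a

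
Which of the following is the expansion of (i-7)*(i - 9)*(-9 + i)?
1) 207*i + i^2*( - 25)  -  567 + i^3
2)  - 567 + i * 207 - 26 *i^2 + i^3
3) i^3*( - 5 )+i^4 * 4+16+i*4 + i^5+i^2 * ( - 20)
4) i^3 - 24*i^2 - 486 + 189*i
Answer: 1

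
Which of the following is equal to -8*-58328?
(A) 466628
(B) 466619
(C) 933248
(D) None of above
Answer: D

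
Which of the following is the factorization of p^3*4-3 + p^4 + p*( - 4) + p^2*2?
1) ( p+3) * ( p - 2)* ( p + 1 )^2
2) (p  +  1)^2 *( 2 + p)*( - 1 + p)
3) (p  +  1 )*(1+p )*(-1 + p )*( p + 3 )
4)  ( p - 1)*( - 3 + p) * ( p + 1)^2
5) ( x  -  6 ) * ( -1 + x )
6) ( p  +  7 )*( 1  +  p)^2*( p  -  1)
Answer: 3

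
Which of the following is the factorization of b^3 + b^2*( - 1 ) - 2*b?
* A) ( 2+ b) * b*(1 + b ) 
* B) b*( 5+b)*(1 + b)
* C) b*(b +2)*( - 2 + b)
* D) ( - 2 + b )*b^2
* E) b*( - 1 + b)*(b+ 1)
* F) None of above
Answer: F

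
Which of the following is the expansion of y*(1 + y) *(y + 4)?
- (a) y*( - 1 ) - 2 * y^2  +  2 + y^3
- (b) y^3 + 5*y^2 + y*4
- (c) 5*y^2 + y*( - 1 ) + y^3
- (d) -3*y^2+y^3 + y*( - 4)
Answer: b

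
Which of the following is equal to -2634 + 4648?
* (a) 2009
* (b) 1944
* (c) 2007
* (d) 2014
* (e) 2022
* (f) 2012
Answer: d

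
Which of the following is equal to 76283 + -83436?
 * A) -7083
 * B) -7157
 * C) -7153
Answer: C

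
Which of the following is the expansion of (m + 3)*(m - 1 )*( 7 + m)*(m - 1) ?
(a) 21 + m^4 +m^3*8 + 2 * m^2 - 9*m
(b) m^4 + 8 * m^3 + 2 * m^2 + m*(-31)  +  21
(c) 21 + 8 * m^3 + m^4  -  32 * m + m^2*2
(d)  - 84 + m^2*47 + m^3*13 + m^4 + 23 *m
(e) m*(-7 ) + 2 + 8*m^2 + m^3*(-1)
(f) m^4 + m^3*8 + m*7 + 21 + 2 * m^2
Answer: c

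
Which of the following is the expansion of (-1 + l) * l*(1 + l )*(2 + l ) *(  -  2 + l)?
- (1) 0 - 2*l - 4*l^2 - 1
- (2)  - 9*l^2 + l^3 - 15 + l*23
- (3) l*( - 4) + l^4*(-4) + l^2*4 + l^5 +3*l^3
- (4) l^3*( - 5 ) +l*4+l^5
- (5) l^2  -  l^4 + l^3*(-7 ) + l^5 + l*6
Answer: 4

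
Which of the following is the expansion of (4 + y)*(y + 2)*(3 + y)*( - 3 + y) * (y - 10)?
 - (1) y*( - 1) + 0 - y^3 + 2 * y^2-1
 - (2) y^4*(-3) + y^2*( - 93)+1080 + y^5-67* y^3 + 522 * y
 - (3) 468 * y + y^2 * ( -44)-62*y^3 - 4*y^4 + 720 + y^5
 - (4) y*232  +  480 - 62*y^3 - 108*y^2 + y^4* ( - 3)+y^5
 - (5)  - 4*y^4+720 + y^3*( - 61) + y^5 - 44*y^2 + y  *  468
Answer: 5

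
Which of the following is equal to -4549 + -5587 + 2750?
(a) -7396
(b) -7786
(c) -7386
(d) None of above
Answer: c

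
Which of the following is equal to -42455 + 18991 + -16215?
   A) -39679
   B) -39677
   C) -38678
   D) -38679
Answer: A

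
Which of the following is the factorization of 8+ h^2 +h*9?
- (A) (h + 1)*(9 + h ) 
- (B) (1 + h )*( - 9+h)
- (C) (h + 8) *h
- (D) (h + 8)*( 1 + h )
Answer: D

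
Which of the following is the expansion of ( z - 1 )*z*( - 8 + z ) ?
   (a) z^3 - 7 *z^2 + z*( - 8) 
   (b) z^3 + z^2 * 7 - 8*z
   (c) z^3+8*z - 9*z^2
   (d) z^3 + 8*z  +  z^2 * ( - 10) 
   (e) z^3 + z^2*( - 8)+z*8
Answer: c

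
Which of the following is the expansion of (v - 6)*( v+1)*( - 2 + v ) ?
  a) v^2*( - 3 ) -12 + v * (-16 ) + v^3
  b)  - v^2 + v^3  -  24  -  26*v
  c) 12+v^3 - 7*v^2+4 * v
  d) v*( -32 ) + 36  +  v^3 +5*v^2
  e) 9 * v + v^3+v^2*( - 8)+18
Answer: c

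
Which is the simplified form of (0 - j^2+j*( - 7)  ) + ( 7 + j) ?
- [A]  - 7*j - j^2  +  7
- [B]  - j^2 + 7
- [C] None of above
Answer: C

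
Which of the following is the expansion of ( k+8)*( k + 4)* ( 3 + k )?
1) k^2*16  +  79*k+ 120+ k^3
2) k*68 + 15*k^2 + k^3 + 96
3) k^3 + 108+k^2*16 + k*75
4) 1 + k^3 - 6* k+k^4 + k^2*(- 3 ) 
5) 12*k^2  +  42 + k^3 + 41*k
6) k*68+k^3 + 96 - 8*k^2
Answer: 2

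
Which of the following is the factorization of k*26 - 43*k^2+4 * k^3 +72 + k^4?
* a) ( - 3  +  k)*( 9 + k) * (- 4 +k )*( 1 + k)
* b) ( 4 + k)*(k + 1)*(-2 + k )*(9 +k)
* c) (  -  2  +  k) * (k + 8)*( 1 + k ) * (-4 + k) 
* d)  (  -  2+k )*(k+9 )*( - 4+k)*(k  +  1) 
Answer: d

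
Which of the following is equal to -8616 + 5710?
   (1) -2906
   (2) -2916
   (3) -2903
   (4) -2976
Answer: 1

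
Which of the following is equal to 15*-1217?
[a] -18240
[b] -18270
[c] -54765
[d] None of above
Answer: d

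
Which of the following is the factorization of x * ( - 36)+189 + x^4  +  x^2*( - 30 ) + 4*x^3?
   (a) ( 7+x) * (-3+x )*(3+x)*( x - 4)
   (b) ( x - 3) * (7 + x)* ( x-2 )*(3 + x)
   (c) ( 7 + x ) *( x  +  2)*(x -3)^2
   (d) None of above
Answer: d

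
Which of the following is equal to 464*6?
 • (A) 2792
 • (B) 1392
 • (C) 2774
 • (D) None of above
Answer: D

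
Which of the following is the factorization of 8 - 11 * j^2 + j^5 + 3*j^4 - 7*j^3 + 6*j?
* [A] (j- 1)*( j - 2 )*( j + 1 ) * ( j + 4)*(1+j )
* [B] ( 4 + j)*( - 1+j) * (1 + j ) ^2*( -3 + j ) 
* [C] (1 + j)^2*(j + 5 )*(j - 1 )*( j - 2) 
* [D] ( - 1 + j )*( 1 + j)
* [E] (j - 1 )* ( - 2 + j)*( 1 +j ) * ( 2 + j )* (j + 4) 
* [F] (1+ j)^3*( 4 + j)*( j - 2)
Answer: A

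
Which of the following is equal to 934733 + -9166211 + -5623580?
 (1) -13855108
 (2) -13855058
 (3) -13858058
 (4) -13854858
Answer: 2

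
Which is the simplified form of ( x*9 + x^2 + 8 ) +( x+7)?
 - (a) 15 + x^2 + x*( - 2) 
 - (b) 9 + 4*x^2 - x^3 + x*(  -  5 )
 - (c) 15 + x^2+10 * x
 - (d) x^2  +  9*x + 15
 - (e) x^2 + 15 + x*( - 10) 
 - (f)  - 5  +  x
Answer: c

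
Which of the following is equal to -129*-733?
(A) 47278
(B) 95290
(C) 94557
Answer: C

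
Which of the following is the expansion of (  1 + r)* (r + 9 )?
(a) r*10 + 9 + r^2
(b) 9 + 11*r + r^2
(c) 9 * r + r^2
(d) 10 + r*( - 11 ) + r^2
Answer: a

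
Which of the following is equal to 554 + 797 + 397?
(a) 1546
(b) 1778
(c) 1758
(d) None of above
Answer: d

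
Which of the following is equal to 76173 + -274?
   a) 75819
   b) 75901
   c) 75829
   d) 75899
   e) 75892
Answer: d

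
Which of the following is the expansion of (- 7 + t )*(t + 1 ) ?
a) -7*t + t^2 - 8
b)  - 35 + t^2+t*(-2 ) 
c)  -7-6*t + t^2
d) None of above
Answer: c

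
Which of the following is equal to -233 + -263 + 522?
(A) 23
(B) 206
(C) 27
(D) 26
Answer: D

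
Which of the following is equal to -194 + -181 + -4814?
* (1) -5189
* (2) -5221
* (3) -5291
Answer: 1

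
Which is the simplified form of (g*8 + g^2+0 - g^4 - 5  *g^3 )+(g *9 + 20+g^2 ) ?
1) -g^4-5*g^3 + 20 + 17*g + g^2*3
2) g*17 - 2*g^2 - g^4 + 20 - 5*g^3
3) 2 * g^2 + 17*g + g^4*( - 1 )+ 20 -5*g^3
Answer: 3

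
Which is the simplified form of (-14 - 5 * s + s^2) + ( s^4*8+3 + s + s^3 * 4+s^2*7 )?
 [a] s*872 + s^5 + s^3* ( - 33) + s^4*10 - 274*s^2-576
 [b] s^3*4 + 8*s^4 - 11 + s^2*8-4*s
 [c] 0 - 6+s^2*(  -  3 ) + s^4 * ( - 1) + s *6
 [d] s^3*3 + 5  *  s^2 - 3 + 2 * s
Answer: b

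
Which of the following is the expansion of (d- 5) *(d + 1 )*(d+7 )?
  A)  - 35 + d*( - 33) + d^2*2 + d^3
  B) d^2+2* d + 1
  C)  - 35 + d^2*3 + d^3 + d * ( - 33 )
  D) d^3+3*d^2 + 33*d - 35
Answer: C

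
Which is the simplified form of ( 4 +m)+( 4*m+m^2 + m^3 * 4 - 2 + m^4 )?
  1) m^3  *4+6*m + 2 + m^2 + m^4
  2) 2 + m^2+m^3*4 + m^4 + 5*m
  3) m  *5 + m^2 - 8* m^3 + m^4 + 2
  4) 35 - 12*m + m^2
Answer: 2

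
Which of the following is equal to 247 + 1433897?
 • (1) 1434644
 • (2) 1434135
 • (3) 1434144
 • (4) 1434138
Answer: 3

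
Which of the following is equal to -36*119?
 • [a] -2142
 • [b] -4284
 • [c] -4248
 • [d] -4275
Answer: b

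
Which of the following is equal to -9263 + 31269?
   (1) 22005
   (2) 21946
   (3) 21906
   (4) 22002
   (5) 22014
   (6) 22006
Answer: 6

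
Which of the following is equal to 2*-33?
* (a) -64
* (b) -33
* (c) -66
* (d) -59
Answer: c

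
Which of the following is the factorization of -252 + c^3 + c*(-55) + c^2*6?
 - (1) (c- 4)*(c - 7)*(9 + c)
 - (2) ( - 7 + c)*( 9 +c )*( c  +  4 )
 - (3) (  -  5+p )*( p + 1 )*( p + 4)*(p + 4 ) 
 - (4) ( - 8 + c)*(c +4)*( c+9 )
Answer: 2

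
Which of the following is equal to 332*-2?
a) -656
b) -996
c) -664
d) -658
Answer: c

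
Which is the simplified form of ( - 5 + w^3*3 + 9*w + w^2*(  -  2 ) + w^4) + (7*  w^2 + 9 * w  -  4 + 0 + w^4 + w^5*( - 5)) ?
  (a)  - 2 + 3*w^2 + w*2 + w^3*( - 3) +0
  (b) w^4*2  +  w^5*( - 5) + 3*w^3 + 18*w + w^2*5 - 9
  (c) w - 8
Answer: b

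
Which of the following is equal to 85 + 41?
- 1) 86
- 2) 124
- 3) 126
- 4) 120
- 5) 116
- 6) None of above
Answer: 3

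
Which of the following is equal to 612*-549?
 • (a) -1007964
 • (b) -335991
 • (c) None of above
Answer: c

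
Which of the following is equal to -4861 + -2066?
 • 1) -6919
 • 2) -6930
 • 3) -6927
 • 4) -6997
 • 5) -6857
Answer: 3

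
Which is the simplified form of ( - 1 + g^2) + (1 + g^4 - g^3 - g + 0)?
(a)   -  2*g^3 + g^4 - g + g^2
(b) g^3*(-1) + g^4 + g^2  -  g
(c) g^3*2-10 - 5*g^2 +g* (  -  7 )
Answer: b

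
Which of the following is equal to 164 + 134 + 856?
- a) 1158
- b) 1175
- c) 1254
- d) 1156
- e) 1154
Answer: e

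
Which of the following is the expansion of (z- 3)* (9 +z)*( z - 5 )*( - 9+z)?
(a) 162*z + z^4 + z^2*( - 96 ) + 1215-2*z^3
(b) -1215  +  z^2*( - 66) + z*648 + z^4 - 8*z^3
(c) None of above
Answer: b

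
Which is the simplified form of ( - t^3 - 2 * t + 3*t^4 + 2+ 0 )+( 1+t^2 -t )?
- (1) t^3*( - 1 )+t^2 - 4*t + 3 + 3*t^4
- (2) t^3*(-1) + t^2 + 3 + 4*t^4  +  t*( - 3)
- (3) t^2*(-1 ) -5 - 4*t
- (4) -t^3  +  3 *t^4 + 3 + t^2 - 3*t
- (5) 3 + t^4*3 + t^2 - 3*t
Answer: 4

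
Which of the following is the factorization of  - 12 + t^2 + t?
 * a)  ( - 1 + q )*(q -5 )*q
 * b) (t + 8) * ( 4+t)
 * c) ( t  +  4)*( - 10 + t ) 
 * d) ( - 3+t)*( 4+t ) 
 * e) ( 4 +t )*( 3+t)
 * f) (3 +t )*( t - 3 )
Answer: d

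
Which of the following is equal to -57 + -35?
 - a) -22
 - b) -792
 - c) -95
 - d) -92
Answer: d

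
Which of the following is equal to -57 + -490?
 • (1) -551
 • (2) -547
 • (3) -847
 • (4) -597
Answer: 2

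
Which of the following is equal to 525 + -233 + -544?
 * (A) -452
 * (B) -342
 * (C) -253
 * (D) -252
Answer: D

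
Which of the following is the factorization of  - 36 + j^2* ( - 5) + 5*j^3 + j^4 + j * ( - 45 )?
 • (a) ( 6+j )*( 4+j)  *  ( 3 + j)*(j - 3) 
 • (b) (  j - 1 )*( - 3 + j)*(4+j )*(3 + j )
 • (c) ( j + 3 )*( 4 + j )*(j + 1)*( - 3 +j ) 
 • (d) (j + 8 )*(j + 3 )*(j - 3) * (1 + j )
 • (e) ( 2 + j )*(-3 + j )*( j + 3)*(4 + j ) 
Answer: c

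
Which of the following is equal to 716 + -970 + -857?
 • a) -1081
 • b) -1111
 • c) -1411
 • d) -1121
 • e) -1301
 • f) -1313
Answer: b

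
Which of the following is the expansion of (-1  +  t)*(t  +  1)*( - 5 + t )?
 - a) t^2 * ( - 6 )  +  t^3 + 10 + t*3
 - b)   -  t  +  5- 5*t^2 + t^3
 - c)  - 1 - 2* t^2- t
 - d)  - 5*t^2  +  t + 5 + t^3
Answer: b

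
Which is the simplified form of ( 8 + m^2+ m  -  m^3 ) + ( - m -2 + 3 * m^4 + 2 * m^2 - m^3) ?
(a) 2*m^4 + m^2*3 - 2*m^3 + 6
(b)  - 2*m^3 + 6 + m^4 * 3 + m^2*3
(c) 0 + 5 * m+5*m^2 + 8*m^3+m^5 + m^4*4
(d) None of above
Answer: b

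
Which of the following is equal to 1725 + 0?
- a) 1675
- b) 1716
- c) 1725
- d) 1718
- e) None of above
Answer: c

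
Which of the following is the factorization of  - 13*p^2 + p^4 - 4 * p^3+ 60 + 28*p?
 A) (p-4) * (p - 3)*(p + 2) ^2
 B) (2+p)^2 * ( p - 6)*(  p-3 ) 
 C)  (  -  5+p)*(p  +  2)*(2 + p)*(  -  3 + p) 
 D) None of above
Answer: C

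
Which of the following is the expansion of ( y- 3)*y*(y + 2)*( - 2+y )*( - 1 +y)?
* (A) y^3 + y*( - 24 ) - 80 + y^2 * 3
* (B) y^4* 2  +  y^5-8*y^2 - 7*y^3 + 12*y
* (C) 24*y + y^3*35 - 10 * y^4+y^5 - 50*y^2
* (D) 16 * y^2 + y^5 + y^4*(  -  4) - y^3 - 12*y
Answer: D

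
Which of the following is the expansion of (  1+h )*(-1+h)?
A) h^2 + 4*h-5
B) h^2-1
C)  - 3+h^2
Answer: B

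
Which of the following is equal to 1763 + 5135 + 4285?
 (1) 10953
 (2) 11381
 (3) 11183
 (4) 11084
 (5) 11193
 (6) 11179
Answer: 3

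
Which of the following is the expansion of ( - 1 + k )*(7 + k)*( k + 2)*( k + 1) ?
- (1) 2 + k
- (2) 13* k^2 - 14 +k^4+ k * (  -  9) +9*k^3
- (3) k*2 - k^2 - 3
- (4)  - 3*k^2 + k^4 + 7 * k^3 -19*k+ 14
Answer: 2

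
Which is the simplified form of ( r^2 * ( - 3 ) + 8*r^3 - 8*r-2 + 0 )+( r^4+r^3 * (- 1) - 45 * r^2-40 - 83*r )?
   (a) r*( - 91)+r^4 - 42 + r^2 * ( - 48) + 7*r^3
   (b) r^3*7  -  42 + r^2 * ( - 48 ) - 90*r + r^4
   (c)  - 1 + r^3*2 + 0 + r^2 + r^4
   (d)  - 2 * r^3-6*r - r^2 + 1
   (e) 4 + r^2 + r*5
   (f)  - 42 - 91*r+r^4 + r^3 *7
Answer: a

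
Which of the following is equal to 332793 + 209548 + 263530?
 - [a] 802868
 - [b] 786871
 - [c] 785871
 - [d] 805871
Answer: d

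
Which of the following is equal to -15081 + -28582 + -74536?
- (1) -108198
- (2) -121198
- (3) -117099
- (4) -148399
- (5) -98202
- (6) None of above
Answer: 6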